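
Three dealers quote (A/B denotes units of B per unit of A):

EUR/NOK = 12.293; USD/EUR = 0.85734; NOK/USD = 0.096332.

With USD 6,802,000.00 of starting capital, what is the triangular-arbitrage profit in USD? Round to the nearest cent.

Profitable loop is USD → EUR → NOK → USD:
USD 6,802,000.00 × 0.85734 = EUR 5,831,626.68
EUR 5,831,626.68 × 12.293 = NOK 71,688,186.78
NOK 71,688,186.78 × 0.096332 = USD 6,905,866.41
Profit = USD 6,905,866.41 − USD 6,802,000.00

Profit: USD 103,866.41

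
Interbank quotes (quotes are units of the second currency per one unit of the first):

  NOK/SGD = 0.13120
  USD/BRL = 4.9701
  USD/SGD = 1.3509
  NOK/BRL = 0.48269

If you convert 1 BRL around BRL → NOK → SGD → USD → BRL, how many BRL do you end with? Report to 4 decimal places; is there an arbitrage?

Around BRL → NOK → SGD → USD → BRL: 1 ÷ 0.48269 × 0.13120 ÷ 1.3509 × 4.9701 = 1.000017
Product ≈ 1 (deviation 0.002%, within rounding noise).

1.0000 (no arbitrage)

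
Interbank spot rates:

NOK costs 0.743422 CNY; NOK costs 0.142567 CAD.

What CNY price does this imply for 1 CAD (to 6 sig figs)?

CAD/CNY = 5.21454

1 CAD ÷ 0.142567 = 7.01425 NOK
7.01425 NOK × 0.743422 = 5.21454 CNY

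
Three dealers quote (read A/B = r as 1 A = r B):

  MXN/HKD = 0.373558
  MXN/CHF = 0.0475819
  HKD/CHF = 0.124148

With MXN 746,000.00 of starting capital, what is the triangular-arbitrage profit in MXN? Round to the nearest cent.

Profit: MXN 19,390.10

Profitable loop is MXN → CHF → HKD → MXN:
MXN 746,000.00 × 0.0475819 = CHF 35,496.10
CHF 35,496.10 ÷ 0.124148 = HKD 285,917.59
HKD 285,917.59 ÷ 0.373558 = MXN 765,390.10
Profit = MXN 765,390.10 − MXN 746,000.00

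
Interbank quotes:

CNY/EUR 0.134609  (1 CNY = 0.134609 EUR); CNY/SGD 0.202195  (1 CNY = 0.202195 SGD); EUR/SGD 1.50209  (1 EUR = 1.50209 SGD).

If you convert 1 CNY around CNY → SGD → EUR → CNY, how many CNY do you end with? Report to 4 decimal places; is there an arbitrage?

1.0000 (no arbitrage)

Around CNY → SGD → EUR → CNY: 1 × 0.202195 ÷ 1.50209 ÷ 0.134609 = 1.000001
Product ≈ 1 (deviation 0.000%, within rounding noise).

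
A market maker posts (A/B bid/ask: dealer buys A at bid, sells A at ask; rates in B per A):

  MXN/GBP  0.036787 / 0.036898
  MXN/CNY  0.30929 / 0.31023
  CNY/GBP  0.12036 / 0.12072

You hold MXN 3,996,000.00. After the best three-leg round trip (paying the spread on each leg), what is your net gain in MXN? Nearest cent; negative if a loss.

Best loop MXN → CNY → GBP → MXN:
MXN 3,996,000.00 × 0.30929 (sell MXN at bid) = CNY 1,235,922.84
CNY 1,235,922.84 × 0.12036 (sell CNY at bid) = GBP 148,755.67
GBP 148,755.67 ÷ 0.036898 (buy MXN at ask) = MXN 4,031,537.56

Net profit: MXN 35,537.56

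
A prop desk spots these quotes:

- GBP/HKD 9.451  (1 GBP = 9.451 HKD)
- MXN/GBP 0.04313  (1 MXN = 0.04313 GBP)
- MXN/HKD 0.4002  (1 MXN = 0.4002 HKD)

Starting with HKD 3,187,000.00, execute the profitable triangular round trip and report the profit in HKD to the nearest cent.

Profitable loop is HKD → MXN → GBP → HKD:
HKD 3,187,000.00 ÷ 0.4002 = MXN 7,963,518.24
MXN 7,963,518.24 × 0.04313 = GBP 343,466.54
GBP 343,466.54 × 9.451 = HKD 3,246,102.29
Profit = HKD 3,246,102.29 − HKD 3,187,000.00

Profit: HKD 59,102.29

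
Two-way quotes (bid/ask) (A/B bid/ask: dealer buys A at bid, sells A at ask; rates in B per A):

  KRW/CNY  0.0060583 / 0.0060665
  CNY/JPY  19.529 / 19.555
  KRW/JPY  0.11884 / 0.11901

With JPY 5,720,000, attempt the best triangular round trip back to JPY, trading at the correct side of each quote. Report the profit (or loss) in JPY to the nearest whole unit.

Best loop JPY → CNY → KRW → JPY:
JPY 5,720,000 ÷ 19.555 (buy CNY at ask) = CNY 292,508.31
CNY 292,508.31 ÷ 0.0060665 (buy KRW at ask) = KRW 48,216,980
KRW 48,216,980 × 0.11884 (sell KRW at bid) = JPY 5,730,106

Net profit: JPY 10,106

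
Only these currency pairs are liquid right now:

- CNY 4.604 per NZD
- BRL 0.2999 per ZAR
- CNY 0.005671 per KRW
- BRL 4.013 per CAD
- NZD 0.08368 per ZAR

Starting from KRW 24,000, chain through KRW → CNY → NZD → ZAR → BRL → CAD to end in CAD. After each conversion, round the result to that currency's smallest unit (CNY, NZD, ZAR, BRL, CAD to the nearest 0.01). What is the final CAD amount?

KRW 24,000 × 0.005671 = CNY 136.10
CNY 136.10 ÷ 4.604 = NZD 29.56
NZD 29.56 ÷ 0.08368 = ZAR 353.25
ZAR 353.25 × 0.2999 = BRL 105.94
BRL 105.94 ÷ 4.013 = CAD 26.40

CAD 26.40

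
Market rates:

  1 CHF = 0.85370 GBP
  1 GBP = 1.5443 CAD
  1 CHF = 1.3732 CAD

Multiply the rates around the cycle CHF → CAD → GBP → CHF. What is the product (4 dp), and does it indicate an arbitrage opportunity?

1.0416 (arbitrage exists)

Around CHF → CAD → GBP → CHF: 1 × 1.3732 ÷ 1.5443 ÷ 0.85370 = 1.041590
Product > 1; profitable direction is CHF → CAD → GBP → CHF.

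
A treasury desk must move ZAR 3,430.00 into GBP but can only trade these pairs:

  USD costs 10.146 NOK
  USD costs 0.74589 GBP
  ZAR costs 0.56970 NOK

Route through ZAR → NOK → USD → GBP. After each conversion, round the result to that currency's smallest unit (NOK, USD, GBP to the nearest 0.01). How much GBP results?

ZAR 3,430.00 × 0.56970 = NOK 1,954.07
NOK 1,954.07 ÷ 10.146 = USD 192.60
USD 192.60 × 0.74589 = GBP 143.66

GBP 143.66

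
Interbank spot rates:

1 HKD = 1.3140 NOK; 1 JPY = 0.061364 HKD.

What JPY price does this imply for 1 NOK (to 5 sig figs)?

NOK/JPY = 12.402

1 NOK ÷ 1.3140 = 0.761035 HKD
0.761035 HKD ÷ 0.061364 = 12.402 JPY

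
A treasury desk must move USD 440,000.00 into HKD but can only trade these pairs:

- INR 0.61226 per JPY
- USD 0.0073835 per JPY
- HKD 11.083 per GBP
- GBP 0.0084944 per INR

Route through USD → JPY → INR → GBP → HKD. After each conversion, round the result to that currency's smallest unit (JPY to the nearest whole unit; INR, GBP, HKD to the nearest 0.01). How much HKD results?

HKD 3,434,917.62

USD 440,000.00 ÷ 0.0073835 = JPY 59,592,334
JPY 59,592,334 × 0.61226 = INR 36,486,002.41
INR 36,486,002.41 × 0.0084944 = GBP 309,926.70
GBP 309,926.70 × 11.083 = HKD 3,434,917.62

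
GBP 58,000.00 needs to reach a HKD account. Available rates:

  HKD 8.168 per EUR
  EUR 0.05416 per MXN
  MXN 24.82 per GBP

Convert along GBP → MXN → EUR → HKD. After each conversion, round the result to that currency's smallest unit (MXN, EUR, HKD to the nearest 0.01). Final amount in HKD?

HKD 636,830.94

GBP 58,000.00 × 24.82 = MXN 1,439,560.00
MXN 1,439,560.00 × 0.05416 = EUR 77,966.57
EUR 77,966.57 × 8.168 = HKD 636,830.94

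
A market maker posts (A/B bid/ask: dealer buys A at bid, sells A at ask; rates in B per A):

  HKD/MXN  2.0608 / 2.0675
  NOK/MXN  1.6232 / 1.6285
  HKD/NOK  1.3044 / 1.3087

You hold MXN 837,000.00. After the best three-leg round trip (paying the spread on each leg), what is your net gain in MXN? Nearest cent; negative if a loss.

Best loop MXN → HKD → NOK → MXN:
MXN 837,000.00 ÷ 2.0675 (buy HKD at ask) = HKD 404,836.76
HKD 404,836.76 × 1.3044 (sell HKD at bid) = NOK 528,069.07
NOK 528,069.07 × 1.6232 (sell NOK at bid) = MXN 857,161.71

Net profit: MXN 20,161.71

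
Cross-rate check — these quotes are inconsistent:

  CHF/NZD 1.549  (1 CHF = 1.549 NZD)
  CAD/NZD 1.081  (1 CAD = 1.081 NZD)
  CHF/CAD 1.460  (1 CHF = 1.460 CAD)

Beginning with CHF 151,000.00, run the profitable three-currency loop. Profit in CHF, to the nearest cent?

Profitable loop is CHF → CAD → NZD → CHF:
CHF 151,000.00 × 1.460 = CAD 220,460.00
CAD 220,460.00 × 1.081 = NZD 238,317.26
NZD 238,317.26 ÷ 1.549 = CHF 153,852.33
Profit = CHF 153,852.33 − CHF 151,000.00

Profit: CHF 2,852.33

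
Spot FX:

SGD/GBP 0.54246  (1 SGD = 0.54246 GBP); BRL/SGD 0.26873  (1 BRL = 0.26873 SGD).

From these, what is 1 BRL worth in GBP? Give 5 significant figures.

1 BRL × 0.26873 = 0.26873 SGD
0.26873 SGD × 0.54246 = 0.145775 GBP

BRL/GBP = 0.14578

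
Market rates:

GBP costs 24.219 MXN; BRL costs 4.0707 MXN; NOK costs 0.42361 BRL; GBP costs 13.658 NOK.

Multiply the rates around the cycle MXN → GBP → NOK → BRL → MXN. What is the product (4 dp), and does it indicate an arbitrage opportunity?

Around MXN → GBP → NOK → BRL → MXN: 1 ÷ 24.219 × 13.658 × 0.42361 × 4.0707 = 0.972448
Product < 1; profitable direction is MXN → BRL → NOK → GBP → MXN.

0.9724 (arbitrage exists)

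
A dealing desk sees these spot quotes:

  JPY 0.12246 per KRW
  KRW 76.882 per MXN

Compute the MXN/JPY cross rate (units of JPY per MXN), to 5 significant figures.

MXN/JPY = 9.4150

1 MXN × 76.882 = 76.882 KRW
76.882 KRW × 0.12246 = 9.41497 JPY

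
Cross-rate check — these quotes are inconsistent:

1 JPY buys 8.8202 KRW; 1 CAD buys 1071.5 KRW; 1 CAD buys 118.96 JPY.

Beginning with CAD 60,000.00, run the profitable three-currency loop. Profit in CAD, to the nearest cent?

Profit: CAD 1,272.28

Profitable loop is CAD → KRW → JPY → CAD:
CAD 60,000.00 × 1071.5 = KRW 64,290,000
KRW 64,290,000 ÷ 8.8202 = JPY 7,288,950
JPY 7,288,950 ÷ 118.96 = CAD 61,272.28
Profit = CAD 61,272.28 − CAD 60,000.00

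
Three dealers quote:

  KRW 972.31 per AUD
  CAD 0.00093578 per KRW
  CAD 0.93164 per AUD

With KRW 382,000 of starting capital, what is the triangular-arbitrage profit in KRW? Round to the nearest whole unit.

Profitable loop is KRW → AUD → CAD → KRW:
KRW 382,000 ÷ 972.31 = AUD 392.88
AUD 392.88 × 0.93164 = CAD 366.02
CAD 366.02 ÷ 0.00093578 = KRW 391,141
Profit = KRW 391,141 − KRW 382,000

Profit: KRW 9,141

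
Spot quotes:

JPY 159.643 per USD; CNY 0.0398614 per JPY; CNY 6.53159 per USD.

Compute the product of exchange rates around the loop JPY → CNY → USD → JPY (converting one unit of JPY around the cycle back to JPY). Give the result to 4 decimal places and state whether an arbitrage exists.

Around JPY → CNY → USD → JPY: 1 × 0.0398614 ÷ 6.53159 × 159.643 = 0.974279
Product < 1; profitable direction is JPY → USD → CNY → JPY.

0.9743 (arbitrage exists)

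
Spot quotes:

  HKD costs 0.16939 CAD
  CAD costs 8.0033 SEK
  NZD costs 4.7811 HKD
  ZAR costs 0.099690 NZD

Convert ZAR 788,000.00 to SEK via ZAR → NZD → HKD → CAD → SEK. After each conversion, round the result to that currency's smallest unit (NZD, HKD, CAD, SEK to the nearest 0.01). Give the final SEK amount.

SEK 509,169.63

ZAR 788,000.00 × 0.099690 = NZD 78,555.72
NZD 78,555.72 × 4.7811 = HKD 375,582.75
HKD 375,582.75 × 0.16939 = CAD 63,619.96
CAD 63,619.96 × 8.0033 = SEK 509,169.63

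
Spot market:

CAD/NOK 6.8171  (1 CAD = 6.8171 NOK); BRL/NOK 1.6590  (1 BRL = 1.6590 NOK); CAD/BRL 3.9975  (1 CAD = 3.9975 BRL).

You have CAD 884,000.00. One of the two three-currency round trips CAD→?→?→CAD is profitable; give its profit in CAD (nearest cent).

Profitable loop is CAD → NOK → BRL → CAD:
CAD 884,000.00 × 6.8171 = NOK 6,026,316.40
NOK 6,026,316.40 ÷ 1.6590 = BRL 3,632,499.34
BRL 3,632,499.34 ÷ 3.9975 = CAD 908,692.77
Profit = CAD 908,692.77 − CAD 884,000.00

Profit: CAD 24,692.77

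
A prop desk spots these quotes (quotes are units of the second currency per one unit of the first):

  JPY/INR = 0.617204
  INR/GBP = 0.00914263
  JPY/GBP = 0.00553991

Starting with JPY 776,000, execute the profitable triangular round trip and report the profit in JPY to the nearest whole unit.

Profitable loop is JPY → INR → GBP → JPY:
JPY 776,000 × 0.617204 = INR 478,950.30
INR 478,950.30 × 0.00914263 = GBP 4,378.87
GBP 4,378.87 ÷ 0.00553991 = JPY 790,422
Profit = JPY 790,422 − JPY 776,000

Profit: JPY 14,422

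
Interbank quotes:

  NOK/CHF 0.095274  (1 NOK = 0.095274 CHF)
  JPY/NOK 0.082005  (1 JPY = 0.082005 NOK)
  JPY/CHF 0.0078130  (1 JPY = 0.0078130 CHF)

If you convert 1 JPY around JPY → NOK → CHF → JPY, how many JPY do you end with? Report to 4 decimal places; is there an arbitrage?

1.0000 (no arbitrage)

Around JPY → NOK → CHF → JPY: 1 × 0.082005 × 0.095274 ÷ 0.0078130 = 0.999993
Product ≈ 1 (deviation 0.001%, within rounding noise).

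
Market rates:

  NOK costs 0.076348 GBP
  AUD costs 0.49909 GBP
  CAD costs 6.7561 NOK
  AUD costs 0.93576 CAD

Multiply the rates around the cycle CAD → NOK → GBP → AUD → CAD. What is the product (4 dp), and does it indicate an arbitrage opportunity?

0.9671 (arbitrage exists)

Around CAD → NOK → GBP → AUD → CAD: 1 × 6.7561 × 0.076348 ÷ 0.49909 × 0.93576 = 0.967118
Product < 1; profitable direction is CAD → AUD → GBP → NOK → CAD.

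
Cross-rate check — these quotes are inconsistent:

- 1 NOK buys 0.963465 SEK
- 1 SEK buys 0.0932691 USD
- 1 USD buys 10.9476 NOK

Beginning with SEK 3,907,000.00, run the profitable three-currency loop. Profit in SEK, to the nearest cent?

Profit: SEK 64,465.20

Profitable loop is SEK → NOK → USD → SEK:
SEK 3,907,000.00 ÷ 0.963465 = NOK 4,055,155.09
NOK 4,055,155.09 ÷ 10.9476 = USD 370,414.99
USD 370,414.99 ÷ 0.0932691 = SEK 3,971,465.20
Profit = SEK 3,971,465.20 − SEK 3,907,000.00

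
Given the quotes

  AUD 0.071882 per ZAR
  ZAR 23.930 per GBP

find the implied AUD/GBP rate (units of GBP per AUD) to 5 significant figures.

AUD/GBP = 0.58135

1 AUD ÷ 0.071882 = 13.9117 ZAR
13.9117 ZAR ÷ 23.930 = 0.581349 GBP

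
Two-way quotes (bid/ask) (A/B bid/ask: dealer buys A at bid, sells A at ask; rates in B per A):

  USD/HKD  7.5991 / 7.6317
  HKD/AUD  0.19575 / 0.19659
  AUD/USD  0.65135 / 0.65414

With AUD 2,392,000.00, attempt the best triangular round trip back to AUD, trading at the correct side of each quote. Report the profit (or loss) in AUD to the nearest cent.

Net profit: AUD 45,293.08

Best loop AUD → HKD → USD → AUD:
AUD 2,392,000.00 ÷ 0.19659 (buy HKD at ask) = HKD 12,167,455.11
HKD 12,167,455.11 ÷ 7.6317 (buy USD at ask) = USD 1,594,330.90
USD 1,594,330.90 ÷ 0.65414 (buy AUD at ask) = AUD 2,437,293.08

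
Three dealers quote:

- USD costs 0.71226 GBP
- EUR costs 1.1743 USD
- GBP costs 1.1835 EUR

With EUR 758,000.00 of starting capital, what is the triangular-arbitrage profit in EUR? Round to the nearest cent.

Profitable loop is EUR → GBP → USD → EUR:
EUR 758,000.00 ÷ 1.1835 = GBP 640,473.17
GBP 640,473.17 ÷ 0.71226 = USD 899,212.61
USD 899,212.61 ÷ 1.1743 = EUR 765,743.51
Profit = EUR 765,743.51 − EUR 758,000.00

Profit: EUR 7,743.51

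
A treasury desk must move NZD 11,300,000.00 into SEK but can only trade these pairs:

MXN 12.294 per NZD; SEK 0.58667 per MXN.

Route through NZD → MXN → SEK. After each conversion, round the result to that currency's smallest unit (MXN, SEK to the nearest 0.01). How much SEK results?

SEK 81,501,487.07

NZD 11,300,000.00 × 12.294 = MXN 138,922,200.00
MXN 138,922,200.00 × 0.58667 = SEK 81,501,487.07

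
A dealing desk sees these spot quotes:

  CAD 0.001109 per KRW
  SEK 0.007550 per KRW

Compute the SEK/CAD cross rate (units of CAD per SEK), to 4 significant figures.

1 SEK ÷ 0.007550 = 132.45 KRW
132.45 KRW × 0.001109 = 0.146887 CAD

SEK/CAD = 0.1469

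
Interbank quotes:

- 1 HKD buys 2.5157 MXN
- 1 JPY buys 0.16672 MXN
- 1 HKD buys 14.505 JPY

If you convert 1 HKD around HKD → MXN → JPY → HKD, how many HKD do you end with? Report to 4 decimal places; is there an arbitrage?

1.0403 (arbitrage exists)

Around HKD → MXN → JPY → HKD: 1 × 2.5157 ÷ 0.16672 ÷ 14.505 = 1.040288
Product > 1; profitable direction is HKD → MXN → JPY → HKD.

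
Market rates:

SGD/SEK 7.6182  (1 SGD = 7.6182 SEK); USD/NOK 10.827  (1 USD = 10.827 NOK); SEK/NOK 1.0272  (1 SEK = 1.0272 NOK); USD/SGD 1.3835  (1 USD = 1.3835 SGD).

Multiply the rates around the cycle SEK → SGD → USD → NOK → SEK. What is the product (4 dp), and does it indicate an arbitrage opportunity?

1.0000 (no arbitrage)

Around SEK → SGD → USD → NOK → SEK: 1 ÷ 7.6182 ÷ 1.3835 × 10.827 ÷ 1.0272 = 1.000050
Product ≈ 1 (deviation 0.005%, within rounding noise).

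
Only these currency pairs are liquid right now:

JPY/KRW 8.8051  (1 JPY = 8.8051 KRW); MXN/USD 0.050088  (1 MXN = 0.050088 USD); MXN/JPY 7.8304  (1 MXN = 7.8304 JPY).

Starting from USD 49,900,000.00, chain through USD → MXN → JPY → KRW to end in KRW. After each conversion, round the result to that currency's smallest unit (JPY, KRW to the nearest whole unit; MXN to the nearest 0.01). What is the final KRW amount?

USD 49,900,000.00 ÷ 0.050088 = MXN 996,246,605.97
MXN 996,246,605.97 × 7.8304 = JPY 7,801,009,423
JPY 7,801,009,423 × 8.8051 = KRW 68,688,668,070

KRW 68,688,668,070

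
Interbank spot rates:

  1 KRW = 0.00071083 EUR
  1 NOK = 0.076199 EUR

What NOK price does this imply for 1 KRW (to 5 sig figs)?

KRW/NOK = 0.0093286

1 KRW × 0.00071083 = 0.00071083 EUR
0.00071083 EUR ÷ 0.076199 = 0.0093286 NOK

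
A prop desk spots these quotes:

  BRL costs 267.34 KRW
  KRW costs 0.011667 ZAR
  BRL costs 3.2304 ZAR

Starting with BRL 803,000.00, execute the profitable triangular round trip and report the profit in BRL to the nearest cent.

Profitable loop is BRL → ZAR → KRW → BRL:
BRL 803,000.00 × 3.2304 = ZAR 2,594,011.20
ZAR 2,594,011.20 ÷ 0.011667 = KRW 222,337,465
KRW 222,337,465 ÷ 267.34 = BRL 831,665.54
Profit = BRL 831,665.54 − BRL 803,000.00

Profit: BRL 28,665.54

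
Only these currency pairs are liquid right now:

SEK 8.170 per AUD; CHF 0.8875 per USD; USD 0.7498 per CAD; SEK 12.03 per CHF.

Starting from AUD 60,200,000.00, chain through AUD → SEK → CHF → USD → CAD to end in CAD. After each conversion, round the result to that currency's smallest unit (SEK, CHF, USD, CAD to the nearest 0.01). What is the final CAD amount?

CAD 61,438,290.42

AUD 60,200,000.00 × 8.170 = SEK 491,834,000.00
SEK 491,834,000.00 ÷ 12.03 = CHF 40,883,956.77
CHF 40,883,956.77 ÷ 0.8875 = USD 46,066,430.16
USD 46,066,430.16 ÷ 0.7498 = CAD 61,438,290.42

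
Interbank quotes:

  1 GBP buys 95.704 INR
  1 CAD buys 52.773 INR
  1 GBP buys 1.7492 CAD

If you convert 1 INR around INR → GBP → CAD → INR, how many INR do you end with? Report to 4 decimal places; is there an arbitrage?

Around INR → GBP → CAD → INR: 1 ÷ 95.704 × 1.7492 × 52.773 = 0.964542
Product < 1; profitable direction is INR → CAD → GBP → INR.

0.9645 (arbitrage exists)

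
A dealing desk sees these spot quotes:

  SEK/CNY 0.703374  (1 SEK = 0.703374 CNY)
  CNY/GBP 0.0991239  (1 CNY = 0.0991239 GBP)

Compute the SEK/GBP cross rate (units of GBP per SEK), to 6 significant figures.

1 SEK × 0.703374 = 0.703374 CNY
0.703374 CNY × 0.0991239 = 0.0697212 GBP

SEK/GBP = 0.0697212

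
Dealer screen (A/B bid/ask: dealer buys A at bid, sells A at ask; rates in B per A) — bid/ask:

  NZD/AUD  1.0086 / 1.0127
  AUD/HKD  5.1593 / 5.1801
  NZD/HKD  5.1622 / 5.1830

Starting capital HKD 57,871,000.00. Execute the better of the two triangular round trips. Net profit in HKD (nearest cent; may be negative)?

Best loop HKD → NZD → AUD → HKD:
HKD 57,871,000.00 ÷ 5.1830 (buy NZD at ask) = NZD 11,165,541.19
NZD 11,165,541.19 × 1.0086 (sell NZD at bid) = AUD 11,261,564.85
AUD 11,261,564.85 × 5.1593 (sell AUD at bid) = HKD 58,101,791.51

Net profit: HKD 230,791.51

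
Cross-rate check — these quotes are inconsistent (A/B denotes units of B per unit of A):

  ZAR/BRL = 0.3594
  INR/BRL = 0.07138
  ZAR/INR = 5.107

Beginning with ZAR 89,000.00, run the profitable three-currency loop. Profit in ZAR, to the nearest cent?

Profitable loop is ZAR → INR → BRL → ZAR:
ZAR 89,000.00 × 5.107 = INR 454,523.00
INR 454,523.00 × 0.07138 = BRL 32,443.85
BRL 32,443.85 ÷ 0.3594 = ZAR 90,272.26
Profit = ZAR 90,272.26 − ZAR 89,000.00

Profit: ZAR 1,272.26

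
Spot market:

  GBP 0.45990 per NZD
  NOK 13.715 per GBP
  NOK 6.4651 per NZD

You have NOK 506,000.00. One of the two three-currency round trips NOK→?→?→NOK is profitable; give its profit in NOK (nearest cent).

Profit: NOK 12,640.64

Profitable loop is NOK → GBP → NZD → NOK:
NOK 506,000.00 ÷ 13.715 = GBP 36,893.91
GBP 36,893.91 ÷ 0.45990 = NZD 80,221.60
NZD 80,221.60 × 6.4651 = NOK 518,640.64
Profit = NOK 518,640.64 − NOK 506,000.00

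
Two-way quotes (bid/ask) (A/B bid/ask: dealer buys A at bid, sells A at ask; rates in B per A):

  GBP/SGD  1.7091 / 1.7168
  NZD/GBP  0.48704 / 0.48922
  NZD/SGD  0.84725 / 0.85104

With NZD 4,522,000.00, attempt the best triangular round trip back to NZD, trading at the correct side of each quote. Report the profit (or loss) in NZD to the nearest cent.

Best loop NZD → SGD → GBP → NZD:
NZD 4,522,000.00 × 0.84725 (sell NZD at bid) = SGD 3,831,264.50
SGD 3,831,264.50 ÷ 1.7168 (buy GBP at ask) = GBP 2,231,631.23
GBP 2,231,631.23 ÷ 0.48922 (buy NZD at ask) = NZD 4,561,610.79

Net profit: NZD 39,610.79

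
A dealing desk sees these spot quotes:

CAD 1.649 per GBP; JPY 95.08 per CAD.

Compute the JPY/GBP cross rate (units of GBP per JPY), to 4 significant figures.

JPY/GBP = 0.006378

1 JPY ÷ 95.08 = 0.0105175 CAD
0.0105175 CAD ÷ 1.649 = 0.00637808 GBP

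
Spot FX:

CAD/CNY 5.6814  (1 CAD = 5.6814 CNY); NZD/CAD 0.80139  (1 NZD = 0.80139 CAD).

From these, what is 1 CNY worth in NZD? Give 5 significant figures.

1 CNY ÷ 5.6814 = 0.176013 CAD
0.176013 CAD ÷ 0.80139 = 0.219635 NZD

CNY/NZD = 0.21963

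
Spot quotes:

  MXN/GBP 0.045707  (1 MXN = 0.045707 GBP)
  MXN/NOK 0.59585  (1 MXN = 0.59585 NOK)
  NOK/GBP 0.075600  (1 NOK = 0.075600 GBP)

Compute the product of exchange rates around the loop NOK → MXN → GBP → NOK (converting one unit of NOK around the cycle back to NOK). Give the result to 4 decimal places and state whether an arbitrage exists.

Around NOK → MXN → GBP → NOK: 1 ÷ 0.59585 × 0.045707 ÷ 0.075600 = 1.014668
Product > 1; profitable direction is NOK → MXN → GBP → NOK.

1.0147 (arbitrage exists)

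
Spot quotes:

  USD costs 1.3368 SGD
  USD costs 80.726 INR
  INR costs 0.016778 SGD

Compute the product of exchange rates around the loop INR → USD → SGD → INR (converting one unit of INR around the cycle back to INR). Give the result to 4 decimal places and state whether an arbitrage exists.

0.9870 (arbitrage exists)

Around INR → USD → SGD → INR: 1 ÷ 80.726 × 1.3368 ÷ 0.016778 = 0.986990
Product < 1; profitable direction is INR → SGD → USD → INR.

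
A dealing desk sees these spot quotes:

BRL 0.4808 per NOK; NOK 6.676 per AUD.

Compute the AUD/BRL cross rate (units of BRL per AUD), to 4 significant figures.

1 AUD × 6.676 = 6.676 NOK
6.676 NOK × 0.4808 = 3.20982 BRL

AUD/BRL = 3.210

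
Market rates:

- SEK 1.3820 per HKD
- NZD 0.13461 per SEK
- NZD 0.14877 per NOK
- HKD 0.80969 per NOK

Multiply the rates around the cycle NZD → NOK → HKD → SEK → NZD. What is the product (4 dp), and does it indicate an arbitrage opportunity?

Around NZD → NOK → HKD → SEK → NZD: 1 ÷ 0.14877 × 0.80969 × 1.3820 × 0.13461 = 1.012485
Product > 1; profitable direction is NZD → NOK → HKD → SEK → NZD.

1.0125 (arbitrage exists)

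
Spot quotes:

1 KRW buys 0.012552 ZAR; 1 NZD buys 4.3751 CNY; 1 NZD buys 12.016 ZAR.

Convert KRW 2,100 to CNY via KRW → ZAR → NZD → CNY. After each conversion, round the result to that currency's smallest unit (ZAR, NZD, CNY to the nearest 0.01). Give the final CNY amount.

CNY 9.58

KRW 2,100 × 0.012552 = ZAR 26.36
ZAR 26.36 ÷ 12.016 = NZD 2.19
NZD 2.19 × 4.3751 = CNY 9.58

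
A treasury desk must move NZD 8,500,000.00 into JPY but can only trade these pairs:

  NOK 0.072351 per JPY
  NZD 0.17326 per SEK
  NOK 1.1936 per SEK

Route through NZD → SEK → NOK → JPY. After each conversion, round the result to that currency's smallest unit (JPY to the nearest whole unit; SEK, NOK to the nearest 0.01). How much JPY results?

NZD 8,500,000.00 ÷ 0.17326 = SEK 49,059,217.36
SEK 49,059,217.36 × 1.1936 = NOK 58,557,081.84
NOK 58,557,081.84 ÷ 0.072351 = JPY 809,347,236

JPY 809,347,236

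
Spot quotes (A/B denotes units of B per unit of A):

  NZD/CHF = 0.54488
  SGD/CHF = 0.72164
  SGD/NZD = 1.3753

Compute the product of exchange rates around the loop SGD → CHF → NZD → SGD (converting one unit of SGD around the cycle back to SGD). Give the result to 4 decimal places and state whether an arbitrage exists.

Around SGD → CHF → NZD → SGD: 1 × 0.72164 ÷ 0.54488 ÷ 1.3753 = 0.962991
Product < 1; profitable direction is SGD → NZD → CHF → SGD.

0.9630 (arbitrage exists)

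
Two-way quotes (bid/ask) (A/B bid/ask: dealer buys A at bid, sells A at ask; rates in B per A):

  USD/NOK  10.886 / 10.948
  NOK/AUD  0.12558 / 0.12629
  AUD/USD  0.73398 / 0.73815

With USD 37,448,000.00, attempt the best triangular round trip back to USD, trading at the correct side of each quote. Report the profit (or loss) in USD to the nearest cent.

Net profit: USD 127,231.33

Best loop USD → NOK → AUD → USD:
USD 37,448,000.00 × 10.886 (sell USD at bid) = NOK 407,658,928.00
NOK 407,658,928.00 × 0.12558 (sell NOK at bid) = AUD 51,193,808.18
AUD 51,193,808.18 × 0.73398 (sell AUD at bid) = USD 37,575,231.33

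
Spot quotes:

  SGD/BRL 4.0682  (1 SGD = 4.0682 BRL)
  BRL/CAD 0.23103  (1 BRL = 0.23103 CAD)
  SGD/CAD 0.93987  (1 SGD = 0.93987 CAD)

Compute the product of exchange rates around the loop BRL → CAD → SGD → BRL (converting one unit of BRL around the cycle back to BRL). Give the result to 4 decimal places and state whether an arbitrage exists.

1.0000 (no arbitrage)

Around BRL → CAD → SGD → BRL: 1 × 0.23103 ÷ 0.93987 × 4.0682 = 1.000007
Product ≈ 1 (deviation 0.001%, within rounding noise).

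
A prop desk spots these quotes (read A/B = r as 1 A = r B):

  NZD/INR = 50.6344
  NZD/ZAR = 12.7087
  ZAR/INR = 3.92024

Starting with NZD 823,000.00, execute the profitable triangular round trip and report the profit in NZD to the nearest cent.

Profit: NZD 13,434.08

Profitable loop is NZD → INR → ZAR → NZD:
NZD 823,000.00 × 50.6344 = INR 41,672,111.20
INR 41,672,111.20 ÷ 3.92024 = ZAR 10,629,989.80
ZAR 10,629,989.80 ÷ 12.7087 = NZD 836,434.08
Profit = NZD 836,434.08 − NZD 823,000.00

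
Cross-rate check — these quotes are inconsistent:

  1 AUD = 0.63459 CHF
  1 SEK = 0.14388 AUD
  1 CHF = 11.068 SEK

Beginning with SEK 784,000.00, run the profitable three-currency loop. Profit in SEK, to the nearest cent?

Profitable loop is SEK → AUD → CHF → SEK:
SEK 784,000.00 × 0.14388 = AUD 112,801.92
AUD 112,801.92 × 0.63459 = CHF 71,582.97
CHF 71,582.97 × 11.068 = SEK 792,280.32
Profit = SEK 792,280.32 − SEK 784,000.00

Profit: SEK 8,280.32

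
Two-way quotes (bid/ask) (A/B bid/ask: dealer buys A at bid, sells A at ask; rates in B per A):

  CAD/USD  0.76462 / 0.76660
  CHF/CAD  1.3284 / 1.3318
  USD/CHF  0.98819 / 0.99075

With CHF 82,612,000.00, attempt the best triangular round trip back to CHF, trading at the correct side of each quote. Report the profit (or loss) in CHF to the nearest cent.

Best loop CHF → CAD → USD → CHF:
CHF 82,612,000.00 × 1.3284 (sell CHF at bid) = CAD 109,741,780.80
CAD 109,741,780.80 × 0.76462 (sell CAD at bid) = USD 83,910,760.44
USD 83,910,760.44 × 0.98819 (sell USD at bid) = CHF 82,919,774.35

Net profit: CHF 307,774.35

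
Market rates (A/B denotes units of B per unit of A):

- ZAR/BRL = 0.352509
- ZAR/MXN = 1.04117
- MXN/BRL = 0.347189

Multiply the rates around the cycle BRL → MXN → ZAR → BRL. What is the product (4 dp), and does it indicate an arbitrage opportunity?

Around BRL → MXN → ZAR → BRL: 1 ÷ 0.347189 ÷ 1.04117 × 0.352509 = 0.975175
Product < 1; profitable direction is BRL → ZAR → MXN → BRL.

0.9752 (arbitrage exists)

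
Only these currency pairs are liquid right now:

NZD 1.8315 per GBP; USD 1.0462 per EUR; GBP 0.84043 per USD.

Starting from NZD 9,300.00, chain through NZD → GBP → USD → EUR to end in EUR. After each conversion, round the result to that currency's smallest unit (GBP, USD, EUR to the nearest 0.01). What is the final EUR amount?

NZD 9,300.00 ÷ 1.8315 = GBP 5,077.81
GBP 5,077.81 ÷ 0.84043 = USD 6,041.92
USD 6,041.92 ÷ 1.0462 = EUR 5,775.11

EUR 5,775.11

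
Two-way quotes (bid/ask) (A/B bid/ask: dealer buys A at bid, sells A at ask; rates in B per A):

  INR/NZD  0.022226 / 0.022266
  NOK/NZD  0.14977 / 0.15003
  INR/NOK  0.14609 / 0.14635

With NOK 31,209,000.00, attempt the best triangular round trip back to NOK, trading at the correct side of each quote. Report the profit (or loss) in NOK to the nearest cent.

Net profit: NOK 382,505.82

Best loop NOK → INR → NZD → NOK:
NOK 31,209,000.00 ÷ 0.14635 (buy INR at ask) = INR 213,249,060.47
INR 213,249,060.47 × 0.022226 (sell INR at bid) = NZD 4,739,673.62
NZD 4,739,673.62 ÷ 0.15003 (buy NOK at ask) = NOK 31,591,505.82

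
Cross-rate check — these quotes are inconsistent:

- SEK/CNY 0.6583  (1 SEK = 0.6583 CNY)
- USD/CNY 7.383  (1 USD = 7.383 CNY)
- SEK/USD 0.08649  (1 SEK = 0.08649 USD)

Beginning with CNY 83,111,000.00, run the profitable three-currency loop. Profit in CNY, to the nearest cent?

Profitable loop is CNY → USD → SEK → CNY:
CNY 83,111,000.00 ÷ 7.383 = USD 11,257,077.07
USD 11,257,077.07 ÷ 0.08649 = SEK 130,154,666.08
SEK 130,154,666.08 × 0.6583 = CNY 85,680,816.68
Profit = CNY 85,680,816.68 − CNY 83,111,000.00

Profit: CNY 2,569,816.68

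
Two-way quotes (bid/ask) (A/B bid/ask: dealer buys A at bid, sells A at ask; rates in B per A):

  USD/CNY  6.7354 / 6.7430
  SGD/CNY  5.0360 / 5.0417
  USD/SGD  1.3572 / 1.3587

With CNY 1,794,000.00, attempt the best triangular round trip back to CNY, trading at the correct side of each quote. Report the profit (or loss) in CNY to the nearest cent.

Net profit: CNY 24,439.48

Best loop CNY → USD → SGD → CNY:
CNY 1,794,000.00 ÷ 6.7430 (buy USD at ask) = USD 266,053.69
USD 266,053.69 × 1.3572 (sell USD at bid) = SGD 361,088.06
SGD 361,088.06 × 5.0360 (sell SGD at bid) = CNY 1,818,439.48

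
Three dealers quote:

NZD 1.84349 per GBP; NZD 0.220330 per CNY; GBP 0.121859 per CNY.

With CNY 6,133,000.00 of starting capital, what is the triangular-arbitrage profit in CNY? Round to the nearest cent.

Profit: CNY 120,133.87

Profitable loop is CNY → GBP → NZD → CNY:
CNY 6,133,000.00 × 0.121859 = GBP 747,361.25
GBP 747,361.25 × 1.84349 = NZD 1,377,752.99
NZD 1,377,752.99 ÷ 0.220330 = CNY 6,253,133.87
Profit = CNY 6,253,133.87 − CNY 6,133,000.00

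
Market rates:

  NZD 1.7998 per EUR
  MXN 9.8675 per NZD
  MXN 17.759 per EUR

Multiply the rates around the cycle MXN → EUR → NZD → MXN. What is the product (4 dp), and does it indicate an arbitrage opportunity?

Around MXN → EUR → NZD → MXN: 1 ÷ 17.759 × 1.7998 × 9.8675 = 1.000030
Product ≈ 1 (deviation 0.003%, within rounding noise).

1.0000 (no arbitrage)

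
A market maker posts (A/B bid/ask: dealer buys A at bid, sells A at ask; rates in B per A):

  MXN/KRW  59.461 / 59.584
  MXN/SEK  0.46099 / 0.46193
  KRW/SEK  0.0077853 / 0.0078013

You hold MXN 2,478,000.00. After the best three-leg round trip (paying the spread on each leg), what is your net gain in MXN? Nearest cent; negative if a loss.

Net profit: MXN 5,320.05

Best loop MXN → KRW → SEK → MXN:
MXN 2,478,000.00 × 59.461 (sell MXN at bid) = KRW 147,344,358
KRW 147,344,358 × 0.0077853 (sell KRW at bid) = SEK 1,147,120.03
SEK 1,147,120.03 ÷ 0.46193 (buy MXN at ask) = MXN 2,483,320.05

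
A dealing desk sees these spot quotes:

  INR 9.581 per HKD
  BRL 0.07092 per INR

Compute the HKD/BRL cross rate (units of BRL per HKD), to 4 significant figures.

HKD/BRL = 0.6795

1 HKD × 9.581 = 9.581 INR
9.581 INR × 0.07092 = 0.679485 BRL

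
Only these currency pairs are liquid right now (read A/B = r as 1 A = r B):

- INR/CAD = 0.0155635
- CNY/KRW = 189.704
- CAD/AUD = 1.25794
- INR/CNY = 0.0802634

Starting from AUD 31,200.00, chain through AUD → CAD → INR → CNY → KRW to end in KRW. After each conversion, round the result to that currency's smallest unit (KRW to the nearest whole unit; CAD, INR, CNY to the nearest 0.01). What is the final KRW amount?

AUD 31,200.00 ÷ 1.25794 = CAD 24,802.45
CAD 24,802.45 ÷ 0.0155635 = INR 1,593,629.33
INR 1,593,629.33 × 0.0802634 = CNY 127,910.11
CNY 127,910.11 × 189.704 = KRW 24,265,060

KRW 24,265,060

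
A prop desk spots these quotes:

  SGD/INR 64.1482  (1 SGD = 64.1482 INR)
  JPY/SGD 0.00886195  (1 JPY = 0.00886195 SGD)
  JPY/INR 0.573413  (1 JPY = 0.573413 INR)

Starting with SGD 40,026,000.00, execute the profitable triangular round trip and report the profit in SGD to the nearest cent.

Profit: SGD 347,458.68

Profitable loop is SGD → JPY → INR → SGD:
SGD 40,026,000.00 ÷ 0.00886195 = JPY 4,516,613,161
JPY 4,516,613,161 × 0.573413 = INR 2,589,884,702.35
INR 2,589,884,702.35 ÷ 64.1482 = SGD 40,373,458.68
Profit = SGD 40,373,458.68 − SGD 40,026,000.00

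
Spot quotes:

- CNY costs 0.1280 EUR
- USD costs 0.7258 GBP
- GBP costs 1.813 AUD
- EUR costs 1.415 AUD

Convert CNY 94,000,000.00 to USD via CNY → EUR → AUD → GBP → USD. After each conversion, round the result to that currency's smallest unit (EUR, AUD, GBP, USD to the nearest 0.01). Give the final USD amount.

USD 12,938,367.87

CNY 94,000,000.00 × 0.1280 = EUR 12,032,000.00
EUR 12,032,000.00 × 1.415 = AUD 17,025,280.00
AUD 17,025,280.00 ÷ 1.813 = GBP 9,390,667.40
GBP 9,390,667.40 ÷ 0.7258 = USD 12,938,367.87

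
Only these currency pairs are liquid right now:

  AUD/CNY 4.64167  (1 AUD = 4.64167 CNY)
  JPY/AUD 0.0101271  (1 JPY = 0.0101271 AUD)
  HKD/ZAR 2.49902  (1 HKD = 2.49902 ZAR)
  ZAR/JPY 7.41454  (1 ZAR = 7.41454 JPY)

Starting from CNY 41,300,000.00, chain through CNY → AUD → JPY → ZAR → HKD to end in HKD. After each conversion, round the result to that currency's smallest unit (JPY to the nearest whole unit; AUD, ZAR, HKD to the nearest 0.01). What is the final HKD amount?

CNY 41,300,000.00 ÷ 4.64167 = AUD 8,897,659.68
AUD 8,897,659.68 ÷ 0.0101271 = JPY 878,598,975
JPY 878,598,975 ÷ 7.41454 = ZAR 118,496,761.09
ZAR 118,496,761.09 ÷ 2.49902 = HKD 47,417,292.01

HKD 47,417,292.01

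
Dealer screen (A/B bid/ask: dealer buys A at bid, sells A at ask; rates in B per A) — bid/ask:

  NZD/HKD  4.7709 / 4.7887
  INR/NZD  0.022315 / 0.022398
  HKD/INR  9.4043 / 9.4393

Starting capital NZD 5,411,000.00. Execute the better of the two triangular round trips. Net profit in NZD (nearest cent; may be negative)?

Best loop NZD → HKD → INR → NZD:
NZD 5,411,000.00 × 4.7709 (sell NZD at bid) = HKD 25,815,339.90
HKD 25,815,339.90 × 9.4043 (sell HKD at bid) = INR 242,775,201.02
INR 242,775,201.02 × 0.022315 (sell INR at bid) = NZD 5,417,528.61

Net profit: NZD 6,528.61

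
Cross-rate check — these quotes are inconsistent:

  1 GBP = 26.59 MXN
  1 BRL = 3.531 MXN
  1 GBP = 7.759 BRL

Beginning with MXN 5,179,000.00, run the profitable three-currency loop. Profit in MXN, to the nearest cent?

Profitable loop is MXN → GBP → BRL → MXN:
MXN 5,179,000.00 ÷ 26.59 = GBP 194,772.47
GBP 194,772.47 × 7.759 = BRL 1,511,239.60
BRL 1,511,239.60 × 3.531 = MXN 5,336,187.03
Profit = MXN 5,336,187.03 − MXN 5,179,000.00

Profit: MXN 157,187.03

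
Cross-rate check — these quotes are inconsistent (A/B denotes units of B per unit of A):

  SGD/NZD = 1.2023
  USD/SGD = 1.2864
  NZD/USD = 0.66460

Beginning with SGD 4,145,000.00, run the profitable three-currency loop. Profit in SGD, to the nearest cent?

Profit: SGD 115,629.31

Profitable loop is SGD → NZD → USD → SGD:
SGD 4,145,000.00 × 1.2023 = NZD 4,983,533.50
NZD 4,983,533.50 × 0.66460 = USD 3,312,056.36
USD 3,312,056.36 × 1.2864 = SGD 4,260,629.31
Profit = SGD 4,260,629.31 − SGD 4,145,000.00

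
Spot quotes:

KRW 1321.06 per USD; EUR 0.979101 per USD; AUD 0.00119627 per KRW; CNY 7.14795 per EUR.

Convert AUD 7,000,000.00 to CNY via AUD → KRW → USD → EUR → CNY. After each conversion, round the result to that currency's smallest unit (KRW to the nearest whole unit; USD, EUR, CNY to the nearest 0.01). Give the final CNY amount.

CNY 30,999,542.57

AUD 7,000,000.00 ÷ 0.00119627 = KRW 5,851,521,814
KRW 5,851,521,814 ÷ 1321.06 = USD 4,429,414.12
USD 4,429,414.12 × 0.979101 = EUR 4,336,843.79
EUR 4,336,843.79 × 7.14795 = CNY 30,999,542.57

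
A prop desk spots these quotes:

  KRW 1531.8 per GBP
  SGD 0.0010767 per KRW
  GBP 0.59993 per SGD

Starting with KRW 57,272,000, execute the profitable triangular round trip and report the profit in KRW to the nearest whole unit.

Profit: KRW 610,195

Profitable loop is KRW → GBP → SGD → KRW:
KRW 57,272,000 ÷ 1531.8 = GBP 37,388.69
GBP 37,388.69 ÷ 0.59993 = SGD 62,321.76
SGD 62,321.76 ÷ 0.0010767 = KRW 57,882,195
Profit = KRW 57,882,195 − KRW 57,272,000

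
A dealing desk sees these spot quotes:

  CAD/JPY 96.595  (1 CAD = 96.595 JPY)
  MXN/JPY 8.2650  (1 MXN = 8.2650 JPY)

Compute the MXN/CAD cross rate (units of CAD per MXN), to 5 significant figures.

MXN/CAD = 0.085563

1 MXN × 8.2650 = 8.265 JPY
8.265 JPY ÷ 96.595 = 0.0855634 CAD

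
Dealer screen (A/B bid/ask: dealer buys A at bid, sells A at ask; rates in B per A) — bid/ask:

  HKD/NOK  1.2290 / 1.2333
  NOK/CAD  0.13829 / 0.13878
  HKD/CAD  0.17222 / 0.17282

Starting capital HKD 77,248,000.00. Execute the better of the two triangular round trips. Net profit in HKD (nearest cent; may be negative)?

Best loop HKD → CAD → NOK → HKD:
HKD 77,248,000.00 × 0.17222 (sell HKD at bid) = CAD 13,303,650.56
CAD 13,303,650.56 ÷ 0.13878 (buy NOK at ask) = NOK 95,861,439.40
NOK 95,861,439.40 ÷ 1.2333 (buy HKD at ask) = HKD 77,727,592.15

Net profit: HKD 479,592.15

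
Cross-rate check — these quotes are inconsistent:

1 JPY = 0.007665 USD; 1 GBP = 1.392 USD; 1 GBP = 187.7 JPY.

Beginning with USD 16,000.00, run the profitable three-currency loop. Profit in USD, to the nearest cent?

Profit: USD 537.02

Profitable loop is USD → GBP → JPY → USD:
USD 16,000.00 ÷ 1.392 = GBP 11,494.25
GBP 11,494.25 × 187.7 = JPY 2,157,471
JPY 2,157,471 × 0.007665 = USD 16,537.02
Profit = USD 16,537.02 − USD 16,000.00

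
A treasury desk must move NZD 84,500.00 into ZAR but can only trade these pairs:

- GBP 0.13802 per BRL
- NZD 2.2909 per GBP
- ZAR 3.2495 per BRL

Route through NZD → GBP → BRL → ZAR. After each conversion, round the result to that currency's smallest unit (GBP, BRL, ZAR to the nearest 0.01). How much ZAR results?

NZD 84,500.00 ÷ 2.2909 = GBP 36,885.07
GBP 36,885.07 ÷ 0.13802 = BRL 267,244.38
BRL 267,244.38 × 3.2495 = ZAR 868,410.61

ZAR 868,410.61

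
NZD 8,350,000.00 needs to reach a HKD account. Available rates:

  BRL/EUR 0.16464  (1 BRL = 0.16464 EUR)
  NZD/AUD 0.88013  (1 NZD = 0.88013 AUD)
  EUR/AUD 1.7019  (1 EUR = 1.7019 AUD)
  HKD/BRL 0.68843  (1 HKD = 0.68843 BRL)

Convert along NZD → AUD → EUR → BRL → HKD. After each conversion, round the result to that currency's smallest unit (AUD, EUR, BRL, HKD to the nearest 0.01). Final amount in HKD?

HKD 38,098,170.17

NZD 8,350,000.00 × 0.88013 = AUD 7,349,085.50
AUD 7,349,085.50 ÷ 1.7019 = EUR 4,318,165.29
EUR 4,318,165.29 ÷ 0.16464 = BRL 26,227,923.29
BRL 26,227,923.29 ÷ 0.68843 = HKD 38,098,170.17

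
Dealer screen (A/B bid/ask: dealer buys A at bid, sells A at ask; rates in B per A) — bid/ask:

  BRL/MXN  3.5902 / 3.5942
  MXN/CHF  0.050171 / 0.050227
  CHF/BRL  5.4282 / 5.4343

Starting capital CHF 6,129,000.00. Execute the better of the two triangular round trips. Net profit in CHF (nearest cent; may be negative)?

Net profit: CHF 118,503.85

Best loop CHF → MXN → BRL → CHF:
CHF 6,129,000.00 ÷ 0.050227 (buy MXN at ask) = MXN 122,026,001.95
MXN 122,026,001.95 ÷ 3.5942 (buy BRL at ask) = BRL 33,950,810.18
BRL 33,950,810.18 ÷ 5.4343 (buy CHF at ask) = CHF 6,247,503.85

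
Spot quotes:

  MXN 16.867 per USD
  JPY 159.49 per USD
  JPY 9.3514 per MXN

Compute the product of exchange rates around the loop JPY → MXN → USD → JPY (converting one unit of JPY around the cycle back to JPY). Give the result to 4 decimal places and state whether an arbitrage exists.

Around JPY → MXN → USD → JPY: 1 ÷ 9.3514 ÷ 16.867 × 159.49 = 1.011158
Product > 1; profitable direction is JPY → MXN → USD → JPY.

1.0112 (arbitrage exists)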